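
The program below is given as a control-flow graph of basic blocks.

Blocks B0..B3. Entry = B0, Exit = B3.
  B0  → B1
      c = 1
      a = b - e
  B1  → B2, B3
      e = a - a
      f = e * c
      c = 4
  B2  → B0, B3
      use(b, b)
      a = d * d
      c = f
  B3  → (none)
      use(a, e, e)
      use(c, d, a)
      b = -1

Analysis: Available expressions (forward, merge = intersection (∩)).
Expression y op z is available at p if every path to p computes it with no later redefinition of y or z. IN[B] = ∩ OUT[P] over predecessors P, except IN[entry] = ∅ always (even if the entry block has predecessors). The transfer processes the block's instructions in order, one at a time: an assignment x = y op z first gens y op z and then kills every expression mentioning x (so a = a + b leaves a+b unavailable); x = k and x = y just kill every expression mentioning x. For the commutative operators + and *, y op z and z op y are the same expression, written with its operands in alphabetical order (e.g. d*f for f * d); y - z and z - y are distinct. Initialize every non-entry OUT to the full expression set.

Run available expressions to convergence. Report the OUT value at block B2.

Per-block solution:
  B0:  IN={}  OUT={b-e}
  B1:  IN={b-e}  OUT={a-a}
  B2:  IN={a-a}  OUT={d*d}
  B3:  IN={}  OUT={}

Merge at B2: IN[B2] = OUT[B1] = {a-a}
Applying B2's transfer function to that IN value gives OUT[B2] (row B2 above).

Answer: {d*d}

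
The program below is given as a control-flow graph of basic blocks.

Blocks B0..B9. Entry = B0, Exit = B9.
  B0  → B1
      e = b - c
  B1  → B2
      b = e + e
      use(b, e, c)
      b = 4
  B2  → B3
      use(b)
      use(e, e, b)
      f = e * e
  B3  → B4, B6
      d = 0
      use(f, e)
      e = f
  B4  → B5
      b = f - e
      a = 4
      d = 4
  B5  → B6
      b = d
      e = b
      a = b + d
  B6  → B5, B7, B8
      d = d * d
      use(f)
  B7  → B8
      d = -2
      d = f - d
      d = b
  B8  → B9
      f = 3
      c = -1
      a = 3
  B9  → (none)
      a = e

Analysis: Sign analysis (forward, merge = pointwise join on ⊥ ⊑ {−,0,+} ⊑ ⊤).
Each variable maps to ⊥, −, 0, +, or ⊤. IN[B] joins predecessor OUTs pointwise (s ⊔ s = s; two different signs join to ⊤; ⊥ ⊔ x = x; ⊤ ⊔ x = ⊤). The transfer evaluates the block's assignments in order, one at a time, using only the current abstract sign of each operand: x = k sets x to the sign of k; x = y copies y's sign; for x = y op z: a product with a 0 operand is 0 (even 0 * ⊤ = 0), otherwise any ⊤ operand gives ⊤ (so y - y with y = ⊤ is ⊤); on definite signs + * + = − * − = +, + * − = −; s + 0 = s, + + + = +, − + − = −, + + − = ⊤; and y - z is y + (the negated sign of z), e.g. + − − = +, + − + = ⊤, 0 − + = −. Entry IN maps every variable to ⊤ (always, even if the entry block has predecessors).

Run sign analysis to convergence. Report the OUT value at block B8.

Per-block solution:
  B0: | IN=(all ⊤) | OUT=(all ⊤)
  B1: | IN=(all ⊤) | OUT={b:+; rest ⊤}
  B2: | IN={b:+; rest ⊤} | OUT={b:+; rest ⊤}
  B3: | IN={b:+; rest ⊤} | OUT={b:+, d:0; rest ⊤}
  B4: | IN={b:+, d:0; rest ⊤} | OUT={a:+, d:+; rest ⊤}
  B5: | IN=(all ⊤) | OUT=(all ⊤)
  B6: | IN=(all ⊤) | OUT=(all ⊤)
  B7: | IN=(all ⊤) | OUT=(all ⊤)
  B8: | IN=(all ⊤) | OUT={a:+, c:-, f:+; rest ⊤}
  B9: | IN={a:+, c:-, f:+; rest ⊤} | OUT={c:-, f:+; rest ⊤}

Merge at B8: IN[B8] = OUT[B6] ⊔ OUT[B7] = {a: ⊤, b: ⊤, c: ⊤, d: ⊤, e: ⊤, f: ⊤}
Applying B8's transfer function to that IN value gives OUT[B8] (row B8 above).

Answer: {a: +, b: ⊤, c: -, d: ⊤, e: ⊤, f: +}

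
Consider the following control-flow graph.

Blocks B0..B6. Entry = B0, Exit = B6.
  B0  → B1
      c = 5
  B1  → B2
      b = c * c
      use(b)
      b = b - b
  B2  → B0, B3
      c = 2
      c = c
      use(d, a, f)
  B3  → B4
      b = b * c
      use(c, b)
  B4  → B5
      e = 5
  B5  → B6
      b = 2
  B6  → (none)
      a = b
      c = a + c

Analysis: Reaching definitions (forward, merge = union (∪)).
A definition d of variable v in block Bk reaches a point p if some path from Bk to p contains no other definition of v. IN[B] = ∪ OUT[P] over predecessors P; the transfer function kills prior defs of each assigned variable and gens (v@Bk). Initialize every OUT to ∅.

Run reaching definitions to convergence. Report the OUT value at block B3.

Answer: {b@B3, c@B2}

Trace:
Converged values:
  B0:   IN={b@B1, c@B2}   OUT={b@B1, c@B0}
  B1:   IN={b@B1, c@B0}   OUT={b@B1, c@B0}
  B2:   IN={b@B1, c@B0}   OUT={b@B1, c@B2}
  B3:   IN={b@B1, c@B2}   OUT={b@B3, c@B2}
  B4:   IN={b@B3, c@B2}   OUT={b@B3, c@B2, e@B4}
  B5:   IN={b@B3, c@B2, e@B4}   OUT={b@B5, c@B2, e@B4}
  B6:   IN={b@B5, c@B2, e@B4}   OUT={a@B6, b@B5, c@B6, e@B4}

Merge at B3: IN[B3] = OUT[B2] = {b@B1, c@B2}
Applying B3's transfer function to that IN value gives OUT[B3] (row B3 above).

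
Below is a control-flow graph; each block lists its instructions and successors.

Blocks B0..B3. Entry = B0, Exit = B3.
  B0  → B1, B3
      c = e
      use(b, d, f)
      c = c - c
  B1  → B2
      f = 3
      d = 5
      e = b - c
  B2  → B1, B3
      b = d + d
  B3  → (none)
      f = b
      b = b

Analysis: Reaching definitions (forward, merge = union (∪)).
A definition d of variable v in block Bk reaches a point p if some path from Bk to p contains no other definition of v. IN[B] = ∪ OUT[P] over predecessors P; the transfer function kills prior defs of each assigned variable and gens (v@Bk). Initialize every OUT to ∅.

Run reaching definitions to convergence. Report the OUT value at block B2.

Answer: {b@B2, c@B0, d@B1, e@B1, f@B1}

Derivation:
Per-block solution:
  B0:   IN={}   OUT={c@B0}
  B1:   IN={b@B2, c@B0, d@B1, e@B1, f@B1}   OUT={b@B2, c@B0, d@B1, e@B1, f@B1}
  B2:   IN={b@B2, c@B0, d@B1, e@B1, f@B1}   OUT={b@B2, c@B0, d@B1, e@B1, f@B1}
  B3:   IN={b@B2, c@B0, d@B1, e@B1, f@B1}   OUT={b@B3, c@B0, d@B1, e@B1, f@B3}

Merge at B2: IN[B2] = OUT[B1] = {b@B2, c@B0, d@B1, e@B1, f@B1}
Applying B2's transfer function to that IN value gives OUT[B2] (row B2 above).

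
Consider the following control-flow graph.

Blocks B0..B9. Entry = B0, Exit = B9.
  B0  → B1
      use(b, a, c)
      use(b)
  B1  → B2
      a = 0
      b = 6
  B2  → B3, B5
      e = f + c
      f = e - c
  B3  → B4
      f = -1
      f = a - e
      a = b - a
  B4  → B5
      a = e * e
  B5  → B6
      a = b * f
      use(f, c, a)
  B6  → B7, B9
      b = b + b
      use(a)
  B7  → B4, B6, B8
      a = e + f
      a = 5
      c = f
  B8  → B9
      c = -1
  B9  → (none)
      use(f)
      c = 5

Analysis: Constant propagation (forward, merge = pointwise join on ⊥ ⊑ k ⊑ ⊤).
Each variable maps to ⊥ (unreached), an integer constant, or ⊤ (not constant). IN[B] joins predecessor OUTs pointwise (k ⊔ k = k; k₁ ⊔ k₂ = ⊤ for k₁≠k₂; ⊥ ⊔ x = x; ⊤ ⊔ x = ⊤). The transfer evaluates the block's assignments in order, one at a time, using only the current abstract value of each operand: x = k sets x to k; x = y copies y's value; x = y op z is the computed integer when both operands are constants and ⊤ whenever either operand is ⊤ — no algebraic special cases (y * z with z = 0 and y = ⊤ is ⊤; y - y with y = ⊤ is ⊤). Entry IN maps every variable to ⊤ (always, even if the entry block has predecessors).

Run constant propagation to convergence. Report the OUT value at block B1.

Fixpoint table:
  B0:   IN=(all ⊤)   OUT=(all ⊤)
  B1:   IN=(all ⊤)   OUT={a:0, b:6; rest ⊤}
  B2:   IN={a:0, b:6; rest ⊤}   OUT={a:0, b:6; rest ⊤}
  B3:   IN={a:0, b:6; rest ⊤}   OUT={a:6, b:6; rest ⊤}
  B4:   IN=(all ⊤)   OUT=(all ⊤)
  B5:   IN=(all ⊤)   OUT=(all ⊤)
  B6:   IN=(all ⊤)   OUT=(all ⊤)
  B7:   IN=(all ⊤)   OUT={a:5; rest ⊤}
  B8:   IN={a:5; rest ⊤}   OUT={a:5, c:-1; rest ⊤}
  B9:   IN=(all ⊤)   OUT={c:5; rest ⊤}

Merge at B1: IN[B1] = OUT[B0] = {a: ⊤, b: ⊤, c: ⊤, d: ⊤, e: ⊤, f: ⊤}
Applying B1's transfer function to that IN value gives OUT[B1] (row B1 above).

Answer: {a: 0, b: 6, c: ⊤, d: ⊤, e: ⊤, f: ⊤}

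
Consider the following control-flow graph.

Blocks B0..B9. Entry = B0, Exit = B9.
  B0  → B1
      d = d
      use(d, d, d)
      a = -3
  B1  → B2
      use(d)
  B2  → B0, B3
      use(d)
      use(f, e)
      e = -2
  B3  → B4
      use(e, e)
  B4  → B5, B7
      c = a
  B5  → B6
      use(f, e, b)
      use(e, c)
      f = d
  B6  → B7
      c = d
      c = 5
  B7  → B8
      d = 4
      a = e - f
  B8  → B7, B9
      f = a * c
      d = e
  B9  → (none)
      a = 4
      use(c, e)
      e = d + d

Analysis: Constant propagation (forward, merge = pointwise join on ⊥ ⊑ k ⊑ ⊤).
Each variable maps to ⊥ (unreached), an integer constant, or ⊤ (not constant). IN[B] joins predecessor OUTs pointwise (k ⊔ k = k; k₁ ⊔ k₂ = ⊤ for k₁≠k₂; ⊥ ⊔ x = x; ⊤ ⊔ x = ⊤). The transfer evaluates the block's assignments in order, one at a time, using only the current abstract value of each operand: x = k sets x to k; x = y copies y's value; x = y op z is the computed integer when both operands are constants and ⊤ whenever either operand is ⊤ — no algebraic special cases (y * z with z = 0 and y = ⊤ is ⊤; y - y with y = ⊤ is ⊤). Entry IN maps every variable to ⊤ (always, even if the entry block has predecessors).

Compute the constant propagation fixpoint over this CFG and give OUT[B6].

Per-block solution:
  B0: | IN=(all ⊤) | OUT={a:-3; rest ⊤}
  B1: | IN={a:-3; rest ⊤} | OUT={a:-3; rest ⊤}
  B2: | IN={a:-3; rest ⊤} | OUT={a:-3, e:-2; rest ⊤}
  B3: | IN={a:-3, e:-2; rest ⊤} | OUT={a:-3, e:-2; rest ⊤}
  B4: | IN={a:-3, e:-2; rest ⊤} | OUT={a:-3, c:-3, e:-2; rest ⊤}
  B5: | IN={a:-3, c:-3, e:-2; rest ⊤} | OUT={a:-3, c:-3, e:-2; rest ⊤}
  B6: | IN={a:-3, c:-3, e:-2; rest ⊤} | OUT={a:-3, c:5, e:-2; rest ⊤}
  B7: | IN={e:-2; rest ⊤} | OUT={d:4, e:-2; rest ⊤}
  B8: | IN={d:4, e:-2; rest ⊤} | OUT={d:-2, e:-2; rest ⊤}
  B9: | IN={d:-2, e:-2; rest ⊤} | OUT={a:4, d:-2, e:-4; rest ⊤}

Merge at B6: IN[B6] = OUT[B5] = {a: -3, b: ⊤, c: -3, d: ⊤, e: -2, f: ⊤}
Applying B6's transfer function to that IN value gives OUT[B6] (row B6 above).

Answer: {a: -3, b: ⊤, c: 5, d: ⊤, e: -2, f: ⊤}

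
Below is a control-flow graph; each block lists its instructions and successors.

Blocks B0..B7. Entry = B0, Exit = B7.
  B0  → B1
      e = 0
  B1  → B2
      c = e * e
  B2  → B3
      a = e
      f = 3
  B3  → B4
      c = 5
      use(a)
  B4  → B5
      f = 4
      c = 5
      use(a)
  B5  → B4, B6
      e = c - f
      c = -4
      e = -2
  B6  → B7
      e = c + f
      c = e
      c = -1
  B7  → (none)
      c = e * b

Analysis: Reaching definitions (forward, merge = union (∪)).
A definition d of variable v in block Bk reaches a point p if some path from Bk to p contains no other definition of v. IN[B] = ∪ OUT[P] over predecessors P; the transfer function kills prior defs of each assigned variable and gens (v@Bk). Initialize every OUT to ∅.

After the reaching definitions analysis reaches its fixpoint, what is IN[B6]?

Converged values:
  B0:  IN={}  OUT={e@B0}
  B1:  IN={e@B0}  OUT={c@B1, e@B0}
  B2:  IN={c@B1, e@B0}  OUT={a@B2, c@B1, e@B0, f@B2}
  B3:  IN={a@B2, c@B1, e@B0, f@B2}  OUT={a@B2, c@B3, e@B0, f@B2}
  B4:  IN={a@B2, c@B3, c@B5, e@B0, e@B5, f@B2, f@B4}  OUT={a@B2, c@B4, e@B0, e@B5, f@B4}
  B5:  IN={a@B2, c@B4, e@B0, e@B5, f@B4}  OUT={a@B2, c@B5, e@B5, f@B4}
  B6:  IN={a@B2, c@B5, e@B5, f@B4}  OUT={a@B2, c@B6, e@B6, f@B4}
  B7:  IN={a@B2, c@B6, e@B6, f@B4}  OUT={a@B2, c@B7, e@B6, f@B4}

Merge at B6: IN[B6] = OUT[B5] = {a@B2, c@B5, e@B5, f@B4}

Answer: {a@B2, c@B5, e@B5, f@B4}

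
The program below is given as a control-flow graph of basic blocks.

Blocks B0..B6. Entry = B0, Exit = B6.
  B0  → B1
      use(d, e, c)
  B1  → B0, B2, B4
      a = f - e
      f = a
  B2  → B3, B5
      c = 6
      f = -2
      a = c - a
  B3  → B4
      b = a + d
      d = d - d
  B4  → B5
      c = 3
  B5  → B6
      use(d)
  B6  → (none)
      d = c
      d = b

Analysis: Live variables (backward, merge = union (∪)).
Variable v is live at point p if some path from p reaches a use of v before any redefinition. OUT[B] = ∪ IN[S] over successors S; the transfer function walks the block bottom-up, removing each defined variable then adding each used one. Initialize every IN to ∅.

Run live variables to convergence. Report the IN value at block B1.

Answer: {b, c, d, e, f}

Working:
Converged values:
  B0: | IN={b, c, d, e, f} | OUT={b, c, d, e, f}
  B1: | IN={b, c, d, e, f} | OUT={a, b, c, d, e, f}
  B2: | IN={a, b, d} | OUT={a, b, c, d}
  B3: | IN={a, d} | OUT={b, d}
  B4: | IN={b, d} | OUT={b, c, d}
  B5: | IN={b, c, d} | OUT={b, c}
  B6: | IN={b, c} | OUT={}

Merge at B1: OUT[B1] = IN[B0] ⊔ IN[B2] ⊔ IN[B4] = {a, b, c, d, e, f}
Applying B1's transfer function to that OUT value gives IN[B1] (row B1 above).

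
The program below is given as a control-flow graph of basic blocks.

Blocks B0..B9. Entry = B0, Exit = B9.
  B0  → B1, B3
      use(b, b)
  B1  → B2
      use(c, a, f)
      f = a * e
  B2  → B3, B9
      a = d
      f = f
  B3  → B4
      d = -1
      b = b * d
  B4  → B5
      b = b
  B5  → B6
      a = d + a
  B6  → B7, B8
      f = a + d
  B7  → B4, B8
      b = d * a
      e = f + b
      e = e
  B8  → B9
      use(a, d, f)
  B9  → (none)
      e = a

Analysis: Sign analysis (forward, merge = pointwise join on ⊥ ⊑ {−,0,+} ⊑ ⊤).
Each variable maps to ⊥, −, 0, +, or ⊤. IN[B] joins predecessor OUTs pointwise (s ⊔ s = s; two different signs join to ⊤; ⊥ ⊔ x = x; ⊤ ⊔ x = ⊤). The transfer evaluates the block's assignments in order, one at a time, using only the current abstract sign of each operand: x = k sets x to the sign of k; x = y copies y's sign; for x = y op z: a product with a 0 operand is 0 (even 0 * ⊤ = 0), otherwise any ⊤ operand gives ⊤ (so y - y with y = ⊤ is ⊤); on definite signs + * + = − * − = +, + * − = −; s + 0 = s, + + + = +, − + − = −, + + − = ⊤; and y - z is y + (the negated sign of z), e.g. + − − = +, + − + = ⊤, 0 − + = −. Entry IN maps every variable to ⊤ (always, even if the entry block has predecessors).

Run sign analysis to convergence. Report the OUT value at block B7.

Answer: {a: ⊤, b: ⊤, c: ⊤, d: -, e: ⊤, f: ⊤}

Trace:
Per-block solution:
  B0:  IN=(all ⊤)  OUT=(all ⊤)
  B1:  IN=(all ⊤)  OUT=(all ⊤)
  B2:  IN=(all ⊤)  OUT=(all ⊤)
  B3:  IN=(all ⊤)  OUT={d:-; rest ⊤}
  B4:  IN={d:-; rest ⊤}  OUT={d:-; rest ⊤}
  B5:  IN={d:-; rest ⊤}  OUT={d:-; rest ⊤}
  B6:  IN={d:-; rest ⊤}  OUT={d:-; rest ⊤}
  B7:  IN={d:-; rest ⊤}  OUT={d:-; rest ⊤}
  B8:  IN={d:-; rest ⊤}  OUT={d:-; rest ⊤}
  B9:  IN=(all ⊤)  OUT=(all ⊤)

Merge at B7: IN[B7] = OUT[B6] = {a: ⊤, b: ⊤, c: ⊤, d: -, e: ⊤, f: ⊤}
Applying B7's transfer function to that IN value gives OUT[B7] (row B7 above).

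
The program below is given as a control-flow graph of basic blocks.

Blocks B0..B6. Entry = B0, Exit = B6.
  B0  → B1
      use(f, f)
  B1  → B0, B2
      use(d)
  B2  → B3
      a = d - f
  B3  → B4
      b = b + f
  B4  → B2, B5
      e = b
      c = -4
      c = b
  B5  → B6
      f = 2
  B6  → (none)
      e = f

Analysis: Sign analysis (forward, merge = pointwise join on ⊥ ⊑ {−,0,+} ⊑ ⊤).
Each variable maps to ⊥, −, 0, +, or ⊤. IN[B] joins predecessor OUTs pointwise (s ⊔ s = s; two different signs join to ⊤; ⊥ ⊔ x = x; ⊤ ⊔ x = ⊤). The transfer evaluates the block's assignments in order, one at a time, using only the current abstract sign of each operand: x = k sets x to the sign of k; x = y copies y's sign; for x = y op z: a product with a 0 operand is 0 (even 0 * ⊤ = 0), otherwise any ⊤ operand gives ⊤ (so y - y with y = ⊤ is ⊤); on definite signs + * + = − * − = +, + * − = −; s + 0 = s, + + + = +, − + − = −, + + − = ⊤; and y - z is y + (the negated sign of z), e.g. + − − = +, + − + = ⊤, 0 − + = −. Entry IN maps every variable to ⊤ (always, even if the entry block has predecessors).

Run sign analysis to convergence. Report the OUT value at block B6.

Fixpoint table:
  B0: | IN=(all ⊤) | OUT=(all ⊤)
  B1: | IN=(all ⊤) | OUT=(all ⊤)
  B2: | IN=(all ⊤) | OUT=(all ⊤)
  B3: | IN=(all ⊤) | OUT=(all ⊤)
  B4: | IN=(all ⊤) | OUT=(all ⊤)
  B5: | IN=(all ⊤) | OUT={f:+; rest ⊤}
  B6: | IN={f:+; rest ⊤} | OUT={e:+, f:+; rest ⊤}

Merge at B6: IN[B6] = OUT[B5] = {a: ⊤, b: ⊤, c: ⊤, d: ⊤, e: ⊤, f: +}
Applying B6's transfer function to that IN value gives OUT[B6] (row B6 above).

Answer: {a: ⊤, b: ⊤, c: ⊤, d: ⊤, e: +, f: +}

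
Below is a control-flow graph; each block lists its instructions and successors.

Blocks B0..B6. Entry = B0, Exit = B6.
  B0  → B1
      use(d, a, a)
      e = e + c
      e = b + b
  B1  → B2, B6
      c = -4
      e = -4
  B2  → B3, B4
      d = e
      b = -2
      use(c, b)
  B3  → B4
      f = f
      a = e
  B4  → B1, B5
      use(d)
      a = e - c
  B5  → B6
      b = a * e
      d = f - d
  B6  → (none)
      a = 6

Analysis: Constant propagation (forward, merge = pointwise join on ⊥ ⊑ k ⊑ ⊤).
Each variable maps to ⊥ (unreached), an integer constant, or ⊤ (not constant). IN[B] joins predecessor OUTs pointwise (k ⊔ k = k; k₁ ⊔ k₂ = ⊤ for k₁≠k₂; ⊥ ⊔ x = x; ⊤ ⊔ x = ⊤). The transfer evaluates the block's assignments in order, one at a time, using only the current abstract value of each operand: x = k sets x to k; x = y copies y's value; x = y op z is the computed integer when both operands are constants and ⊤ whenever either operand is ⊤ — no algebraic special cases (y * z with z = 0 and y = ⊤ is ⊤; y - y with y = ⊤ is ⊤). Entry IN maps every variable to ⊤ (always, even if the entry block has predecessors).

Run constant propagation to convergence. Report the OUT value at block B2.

Answer: {a: ⊤, b: -2, c: -4, d: -4, e: -4, f: ⊤}

Trace:
Per-block solution:
  B0:   IN=(all ⊤)   OUT=(all ⊤)
  B1:   IN=(all ⊤)   OUT={c:-4, e:-4; rest ⊤}
  B2:   IN={c:-4, e:-4; rest ⊤}   OUT={b:-2, c:-4, d:-4, e:-4; rest ⊤}
  B3:   IN={b:-2, c:-4, d:-4, e:-4; rest ⊤}   OUT={a:-4, b:-2, c:-4, d:-4, e:-4; rest ⊤}
  B4:   IN={b:-2, c:-4, d:-4, e:-4; rest ⊤}   OUT={a:0, b:-2, c:-4, d:-4, e:-4; rest ⊤}
  B5:   IN={a:0, b:-2, c:-4, d:-4, e:-4; rest ⊤}   OUT={a:0, b:0, c:-4, e:-4; rest ⊤}
  B6:   IN={c:-4, e:-4; rest ⊤}   OUT={a:6, c:-4, e:-4; rest ⊤}

Merge at B2: IN[B2] = OUT[B1] = {a: ⊤, b: ⊤, c: -4, d: ⊤, e: -4, f: ⊤}
Applying B2's transfer function to that IN value gives OUT[B2] (row B2 above).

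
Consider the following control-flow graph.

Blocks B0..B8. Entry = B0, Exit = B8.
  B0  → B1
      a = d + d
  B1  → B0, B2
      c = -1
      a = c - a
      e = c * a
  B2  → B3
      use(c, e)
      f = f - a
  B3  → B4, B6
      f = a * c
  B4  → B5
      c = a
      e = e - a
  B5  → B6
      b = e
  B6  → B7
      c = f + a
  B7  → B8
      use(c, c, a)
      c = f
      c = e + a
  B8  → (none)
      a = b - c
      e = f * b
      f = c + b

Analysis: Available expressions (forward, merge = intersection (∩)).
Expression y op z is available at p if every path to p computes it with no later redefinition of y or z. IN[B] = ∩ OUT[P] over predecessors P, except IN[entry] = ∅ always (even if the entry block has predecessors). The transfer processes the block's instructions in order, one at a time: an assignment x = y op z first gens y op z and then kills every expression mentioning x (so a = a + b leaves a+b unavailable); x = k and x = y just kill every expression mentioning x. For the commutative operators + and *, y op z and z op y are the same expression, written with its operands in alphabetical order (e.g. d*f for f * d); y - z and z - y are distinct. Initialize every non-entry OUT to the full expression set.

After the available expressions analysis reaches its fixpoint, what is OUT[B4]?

Per-block solution:
  B0:   IN={}   OUT={d+d}
  B1:   IN={d+d}   OUT={a*c, d+d}
  B2:   IN={a*c, d+d}   OUT={a*c, d+d}
  B3:   IN={a*c, d+d}   OUT={a*c, d+d}
  B4:   IN={a*c, d+d}   OUT={d+d}
  B5:   IN={d+d}   OUT={d+d}
  B6:   IN={d+d}   OUT={a+f, d+d}
  B7:   IN={a+f, d+d}   OUT={a+e, a+f, d+d}
  B8:   IN={a+e, a+f, d+d}   OUT={b+c, b-c, d+d}

Merge at B4: IN[B4] = OUT[B3] = {a*c, d+d}
Applying B4's transfer function to that IN value gives OUT[B4] (row B4 above).

Answer: {d+d}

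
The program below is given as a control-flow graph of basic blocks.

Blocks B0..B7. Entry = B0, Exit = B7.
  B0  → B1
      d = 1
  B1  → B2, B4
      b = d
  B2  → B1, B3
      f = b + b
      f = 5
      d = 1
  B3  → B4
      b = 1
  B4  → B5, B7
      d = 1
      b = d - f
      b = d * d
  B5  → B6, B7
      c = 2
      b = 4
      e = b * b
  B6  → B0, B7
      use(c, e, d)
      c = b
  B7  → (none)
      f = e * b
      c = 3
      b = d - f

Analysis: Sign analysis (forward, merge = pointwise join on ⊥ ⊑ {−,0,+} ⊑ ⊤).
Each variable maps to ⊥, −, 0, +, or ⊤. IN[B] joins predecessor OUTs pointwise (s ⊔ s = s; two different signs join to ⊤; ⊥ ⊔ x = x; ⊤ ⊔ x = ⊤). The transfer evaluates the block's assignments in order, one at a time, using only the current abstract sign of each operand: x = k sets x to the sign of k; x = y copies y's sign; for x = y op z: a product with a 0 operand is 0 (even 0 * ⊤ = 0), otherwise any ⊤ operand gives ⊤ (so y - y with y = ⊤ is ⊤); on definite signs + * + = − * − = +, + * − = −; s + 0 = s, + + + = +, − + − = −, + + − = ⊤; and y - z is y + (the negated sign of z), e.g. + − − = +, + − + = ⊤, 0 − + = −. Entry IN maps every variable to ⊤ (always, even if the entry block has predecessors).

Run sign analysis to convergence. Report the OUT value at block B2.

Answer: {a: ⊤, b: +, c: ⊤, d: +, e: ⊤, f: +}

Working:
Fixpoint table:
  B0:   IN=(all ⊤)   OUT={d:+; rest ⊤}
  B1:   IN={d:+; rest ⊤}   OUT={b:+, d:+; rest ⊤}
  B2:   IN={b:+, d:+; rest ⊤}   OUT={b:+, d:+, f:+; rest ⊤}
  B3:   IN={b:+, d:+, f:+; rest ⊤}   OUT={b:+, d:+, f:+; rest ⊤}
  B4:   IN={b:+, d:+; rest ⊤}   OUT={b:+, d:+; rest ⊤}
  B5:   IN={b:+, d:+; rest ⊤}   OUT={b:+, c:+, d:+, e:+; rest ⊤}
  B6:   IN={b:+, c:+, d:+, e:+; rest ⊤}   OUT={b:+, c:+, d:+, e:+; rest ⊤}
  B7:   IN={b:+, d:+; rest ⊤}   OUT={c:+, d:+; rest ⊤}

Merge at B2: IN[B2] = OUT[B1] = {a: ⊤, b: +, c: ⊤, d: +, e: ⊤, f: ⊤}
Applying B2's transfer function to that IN value gives OUT[B2] (row B2 above).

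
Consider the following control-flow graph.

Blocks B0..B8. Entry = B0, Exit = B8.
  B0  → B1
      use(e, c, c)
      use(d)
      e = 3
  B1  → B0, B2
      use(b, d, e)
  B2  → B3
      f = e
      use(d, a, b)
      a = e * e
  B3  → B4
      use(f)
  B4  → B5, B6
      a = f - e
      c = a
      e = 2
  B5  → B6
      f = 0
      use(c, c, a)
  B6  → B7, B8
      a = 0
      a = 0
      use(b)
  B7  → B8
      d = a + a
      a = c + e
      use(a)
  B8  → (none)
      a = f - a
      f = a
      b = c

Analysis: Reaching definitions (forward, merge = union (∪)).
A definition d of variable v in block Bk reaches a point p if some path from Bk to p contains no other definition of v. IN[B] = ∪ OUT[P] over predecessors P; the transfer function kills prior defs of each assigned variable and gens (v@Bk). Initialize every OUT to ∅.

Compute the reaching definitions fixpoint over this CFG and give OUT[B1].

Answer: {e@B0}

Trace:
Converged values:
  B0:  IN={e@B0}  OUT={e@B0}
  B1:  IN={e@B0}  OUT={e@B0}
  B2:  IN={e@B0}  OUT={a@B2, e@B0, f@B2}
  B3:  IN={a@B2, e@B0, f@B2}  OUT={a@B2, e@B0, f@B2}
  B4:  IN={a@B2, e@B0, f@B2}  OUT={a@B4, c@B4, e@B4, f@B2}
  B5:  IN={a@B4, c@B4, e@B4, f@B2}  OUT={a@B4, c@B4, e@B4, f@B5}
  B6:  IN={a@B4, c@B4, e@B4, f@B2, f@B5}  OUT={a@B6, c@B4, e@B4, f@B2, f@B5}
  B7:  IN={a@B6, c@B4, e@B4, f@B2, f@B5}  OUT={a@B7, c@B4, d@B7, e@B4, f@B2, f@B5}
  B8:  IN={a@B6, a@B7, c@B4, d@B7, e@B4, f@B2, f@B5}  OUT={a@B8, b@B8, c@B4, d@B7, e@B4, f@B8}

Merge at B1: IN[B1] = OUT[B0] = {e@B0}
Applying B1's transfer function to that IN value gives OUT[B1] (row B1 above).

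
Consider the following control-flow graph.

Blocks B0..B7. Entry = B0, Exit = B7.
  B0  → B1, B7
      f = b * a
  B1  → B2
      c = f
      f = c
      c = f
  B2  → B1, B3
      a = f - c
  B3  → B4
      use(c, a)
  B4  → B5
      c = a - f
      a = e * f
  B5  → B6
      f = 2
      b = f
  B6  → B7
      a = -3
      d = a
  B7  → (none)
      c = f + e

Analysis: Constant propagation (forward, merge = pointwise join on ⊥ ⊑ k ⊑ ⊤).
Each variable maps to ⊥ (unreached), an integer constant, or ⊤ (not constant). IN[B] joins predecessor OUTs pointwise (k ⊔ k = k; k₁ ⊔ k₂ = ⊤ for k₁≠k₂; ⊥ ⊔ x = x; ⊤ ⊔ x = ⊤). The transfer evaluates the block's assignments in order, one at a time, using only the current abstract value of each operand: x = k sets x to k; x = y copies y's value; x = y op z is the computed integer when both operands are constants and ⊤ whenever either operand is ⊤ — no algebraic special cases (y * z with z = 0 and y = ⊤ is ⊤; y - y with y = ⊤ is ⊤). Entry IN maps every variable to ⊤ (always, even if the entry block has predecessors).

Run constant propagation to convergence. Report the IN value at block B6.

Per-block solution:
  B0:  IN=(all ⊤)  OUT=(all ⊤)
  B1:  IN=(all ⊤)  OUT=(all ⊤)
  B2:  IN=(all ⊤)  OUT=(all ⊤)
  B3:  IN=(all ⊤)  OUT=(all ⊤)
  B4:  IN=(all ⊤)  OUT=(all ⊤)
  B5:  IN=(all ⊤)  OUT={b:2, f:2; rest ⊤}
  B6:  IN={b:2, f:2; rest ⊤}  OUT={a:-3, b:2, d:-3, f:2; rest ⊤}
  B7:  IN=(all ⊤)  OUT=(all ⊤)

Merge at B6: IN[B6] = OUT[B5] = {a: ⊤, b: 2, c: ⊤, d: ⊤, e: ⊤, f: 2}

Answer: {a: ⊤, b: 2, c: ⊤, d: ⊤, e: ⊤, f: 2}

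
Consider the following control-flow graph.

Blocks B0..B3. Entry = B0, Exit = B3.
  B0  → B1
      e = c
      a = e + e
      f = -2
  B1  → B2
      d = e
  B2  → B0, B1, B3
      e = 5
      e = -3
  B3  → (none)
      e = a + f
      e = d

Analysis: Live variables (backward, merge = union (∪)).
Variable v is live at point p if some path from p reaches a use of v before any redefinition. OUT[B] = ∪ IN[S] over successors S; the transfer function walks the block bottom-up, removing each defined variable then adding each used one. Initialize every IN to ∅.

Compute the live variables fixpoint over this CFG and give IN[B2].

Fixpoint table:
  B0: | IN={c} | OUT={a, c, e, f}
  B1: | IN={a, c, e, f} | OUT={a, c, d, f}
  B2: | IN={a, c, d, f} | OUT={a, c, d, e, f}
  B3: | IN={a, d, f} | OUT={}

Merge at B2: OUT[B2] = IN[B0] ⊔ IN[B1] ⊔ IN[B3] = {a, c, d, e, f}
Applying B2's transfer function to that OUT value gives IN[B2] (row B2 above).

Answer: {a, c, d, f}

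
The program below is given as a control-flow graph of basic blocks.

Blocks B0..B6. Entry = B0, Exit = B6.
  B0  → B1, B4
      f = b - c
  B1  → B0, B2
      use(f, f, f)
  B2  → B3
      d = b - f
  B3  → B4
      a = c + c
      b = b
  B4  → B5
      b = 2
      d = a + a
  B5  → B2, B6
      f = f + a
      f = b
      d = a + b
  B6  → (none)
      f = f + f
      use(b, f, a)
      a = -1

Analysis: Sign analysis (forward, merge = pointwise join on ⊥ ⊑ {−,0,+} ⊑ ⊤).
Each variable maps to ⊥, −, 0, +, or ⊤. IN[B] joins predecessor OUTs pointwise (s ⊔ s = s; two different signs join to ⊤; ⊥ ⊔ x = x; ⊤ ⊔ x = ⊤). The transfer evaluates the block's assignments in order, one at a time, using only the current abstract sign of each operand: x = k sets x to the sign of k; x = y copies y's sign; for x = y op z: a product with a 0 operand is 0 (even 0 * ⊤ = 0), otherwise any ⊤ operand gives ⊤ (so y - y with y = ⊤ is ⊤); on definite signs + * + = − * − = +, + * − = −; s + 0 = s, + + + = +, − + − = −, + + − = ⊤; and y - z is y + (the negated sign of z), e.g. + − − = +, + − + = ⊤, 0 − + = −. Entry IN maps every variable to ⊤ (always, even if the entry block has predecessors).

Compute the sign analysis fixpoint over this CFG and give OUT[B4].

Answer: {a: ⊤, b: +, c: ⊤, d: ⊤, e: ⊤, f: ⊤}

Derivation:
Fixpoint table:
  B0:   IN=(all ⊤)   OUT=(all ⊤)
  B1:   IN=(all ⊤)   OUT=(all ⊤)
  B2:   IN=(all ⊤)   OUT=(all ⊤)
  B3:   IN=(all ⊤)   OUT=(all ⊤)
  B4:   IN=(all ⊤)   OUT={b:+; rest ⊤}
  B5:   IN={b:+; rest ⊤}   OUT={b:+, f:+; rest ⊤}
  B6:   IN={b:+, f:+; rest ⊤}   OUT={a:-, b:+, f:+; rest ⊤}

Merge at B4: IN[B4] = OUT[B0] ⊔ OUT[B3] = {a: ⊤, b: ⊤, c: ⊤, d: ⊤, e: ⊤, f: ⊤}
Applying B4's transfer function to that IN value gives OUT[B4] (row B4 above).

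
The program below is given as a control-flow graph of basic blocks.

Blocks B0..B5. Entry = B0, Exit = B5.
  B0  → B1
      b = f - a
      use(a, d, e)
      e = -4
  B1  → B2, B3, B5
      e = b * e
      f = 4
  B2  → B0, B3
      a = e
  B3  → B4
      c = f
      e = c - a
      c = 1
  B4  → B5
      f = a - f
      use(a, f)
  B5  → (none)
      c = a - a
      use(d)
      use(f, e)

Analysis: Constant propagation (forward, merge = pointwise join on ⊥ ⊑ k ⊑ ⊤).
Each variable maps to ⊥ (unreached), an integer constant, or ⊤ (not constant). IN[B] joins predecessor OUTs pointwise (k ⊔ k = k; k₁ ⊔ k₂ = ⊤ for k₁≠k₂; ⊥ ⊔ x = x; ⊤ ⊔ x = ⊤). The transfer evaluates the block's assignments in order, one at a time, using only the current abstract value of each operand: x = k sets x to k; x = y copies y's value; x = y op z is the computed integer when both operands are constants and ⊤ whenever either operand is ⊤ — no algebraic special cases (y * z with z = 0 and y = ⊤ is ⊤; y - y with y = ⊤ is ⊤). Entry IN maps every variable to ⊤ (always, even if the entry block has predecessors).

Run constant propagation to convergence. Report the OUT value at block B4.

Fixpoint table:
  B0:  IN=(all ⊤)  OUT={e:-4; rest ⊤}
  B1:  IN={e:-4; rest ⊤}  OUT={f:4; rest ⊤}
  B2:  IN={f:4; rest ⊤}  OUT={f:4; rest ⊤}
  B3:  IN={f:4; rest ⊤}  OUT={c:1, f:4; rest ⊤}
  B4:  IN={c:1, f:4; rest ⊤}  OUT={c:1; rest ⊤}
  B5:  IN=(all ⊤)  OUT=(all ⊤)

Merge at B4: IN[B4] = OUT[B3] = {a: ⊤, b: ⊤, c: 1, d: ⊤, e: ⊤, f: 4}
Applying B4's transfer function to that IN value gives OUT[B4] (row B4 above).

Answer: {a: ⊤, b: ⊤, c: 1, d: ⊤, e: ⊤, f: ⊤}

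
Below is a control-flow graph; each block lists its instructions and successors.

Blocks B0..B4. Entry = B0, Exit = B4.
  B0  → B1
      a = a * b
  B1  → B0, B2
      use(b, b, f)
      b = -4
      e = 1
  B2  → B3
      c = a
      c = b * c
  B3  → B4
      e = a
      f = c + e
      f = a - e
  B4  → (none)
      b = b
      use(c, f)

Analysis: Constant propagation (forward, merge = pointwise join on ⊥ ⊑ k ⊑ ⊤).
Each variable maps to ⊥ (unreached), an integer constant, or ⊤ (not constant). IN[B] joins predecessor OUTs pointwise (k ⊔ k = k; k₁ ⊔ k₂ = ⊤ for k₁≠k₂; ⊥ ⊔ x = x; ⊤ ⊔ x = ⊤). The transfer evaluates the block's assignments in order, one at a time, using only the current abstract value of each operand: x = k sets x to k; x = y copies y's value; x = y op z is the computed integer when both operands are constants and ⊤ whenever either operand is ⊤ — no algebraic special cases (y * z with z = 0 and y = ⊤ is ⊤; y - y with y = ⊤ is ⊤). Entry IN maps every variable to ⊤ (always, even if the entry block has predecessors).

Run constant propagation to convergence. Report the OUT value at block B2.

Answer: {a: ⊤, b: -4, c: ⊤, d: ⊤, e: 1, f: ⊤}

Trace:
Fixpoint table:
  B0:  IN=(all ⊤)  OUT=(all ⊤)
  B1:  IN=(all ⊤)  OUT={b:-4, e:1; rest ⊤}
  B2:  IN={b:-4, e:1; rest ⊤}  OUT={b:-4, e:1; rest ⊤}
  B3:  IN={b:-4, e:1; rest ⊤}  OUT={b:-4; rest ⊤}
  B4:  IN={b:-4; rest ⊤}  OUT={b:-4; rest ⊤}

Merge at B2: IN[B2] = OUT[B1] = {a: ⊤, b: -4, c: ⊤, d: ⊤, e: 1, f: ⊤}
Applying B2's transfer function to that IN value gives OUT[B2] (row B2 above).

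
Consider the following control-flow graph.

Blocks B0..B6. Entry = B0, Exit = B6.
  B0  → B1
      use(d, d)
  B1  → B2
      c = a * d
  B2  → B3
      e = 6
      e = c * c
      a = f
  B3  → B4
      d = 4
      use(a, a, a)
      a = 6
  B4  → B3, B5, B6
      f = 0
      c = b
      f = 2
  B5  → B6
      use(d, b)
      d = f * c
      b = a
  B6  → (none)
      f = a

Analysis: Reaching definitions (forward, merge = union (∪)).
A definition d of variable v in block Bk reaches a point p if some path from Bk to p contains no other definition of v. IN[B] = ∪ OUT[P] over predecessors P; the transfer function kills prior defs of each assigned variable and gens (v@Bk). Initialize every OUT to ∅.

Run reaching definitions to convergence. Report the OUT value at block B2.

Answer: {a@B2, c@B1, e@B2}

Derivation:
Converged values:
  B0:  IN={}  OUT={}
  B1:  IN={}  OUT={c@B1}
  B2:  IN={c@B1}  OUT={a@B2, c@B1, e@B2}
  B3:  IN={a@B2, a@B3, c@B1, c@B4, d@B3, e@B2, f@B4}  OUT={a@B3, c@B1, c@B4, d@B3, e@B2, f@B4}
  B4:  IN={a@B3, c@B1, c@B4, d@B3, e@B2, f@B4}  OUT={a@B3, c@B4, d@B3, e@B2, f@B4}
  B5:  IN={a@B3, c@B4, d@B3, e@B2, f@B4}  OUT={a@B3, b@B5, c@B4, d@B5, e@B2, f@B4}
  B6:  IN={a@B3, b@B5, c@B4, d@B3, d@B5, e@B2, f@B4}  OUT={a@B3, b@B5, c@B4, d@B3, d@B5, e@B2, f@B6}

Merge at B2: IN[B2] = OUT[B1] = {c@B1}
Applying B2's transfer function to that IN value gives OUT[B2] (row B2 above).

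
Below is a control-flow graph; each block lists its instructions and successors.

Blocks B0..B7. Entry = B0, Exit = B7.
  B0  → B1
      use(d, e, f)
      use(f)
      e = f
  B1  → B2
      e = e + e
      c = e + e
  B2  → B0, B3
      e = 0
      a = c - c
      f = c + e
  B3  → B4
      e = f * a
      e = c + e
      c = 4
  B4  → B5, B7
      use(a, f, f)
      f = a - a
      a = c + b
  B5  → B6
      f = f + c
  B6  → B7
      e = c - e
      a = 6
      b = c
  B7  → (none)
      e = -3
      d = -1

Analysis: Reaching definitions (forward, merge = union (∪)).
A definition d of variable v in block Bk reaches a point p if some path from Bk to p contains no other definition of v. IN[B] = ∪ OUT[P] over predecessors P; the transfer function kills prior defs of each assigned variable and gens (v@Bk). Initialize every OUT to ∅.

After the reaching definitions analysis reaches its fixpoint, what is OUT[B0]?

Answer: {a@B2, c@B1, e@B0, f@B2}

Trace:
Fixpoint table:
  B0:   IN={a@B2, c@B1, e@B2, f@B2}   OUT={a@B2, c@B1, e@B0, f@B2}
  B1:   IN={a@B2, c@B1, e@B0, f@B2}   OUT={a@B2, c@B1, e@B1, f@B2}
  B2:   IN={a@B2, c@B1, e@B1, f@B2}   OUT={a@B2, c@B1, e@B2, f@B2}
  B3:   IN={a@B2, c@B1, e@B2, f@B2}   OUT={a@B2, c@B3, e@B3, f@B2}
  B4:   IN={a@B2, c@B3, e@B3, f@B2}   OUT={a@B4, c@B3, e@B3, f@B4}
  B5:   IN={a@B4, c@B3, e@B3, f@B4}   OUT={a@B4, c@B3, e@B3, f@B5}
  B6:   IN={a@B4, c@B3, e@B3, f@B5}   OUT={a@B6, b@B6, c@B3, e@B6, f@B5}
  B7:   IN={a@B4, a@B6, b@B6, c@B3, e@B3, e@B6, f@B4, f@B5}   OUT={a@B4, a@B6, b@B6, c@B3, d@B7, e@B7, f@B4, f@B5}

Merge at B0 (entry node, so the boundary value {} is joined with the incoming edge(s)): IN[B0] = {} ⊔ OUT[B2] = {a@B2, c@B1, e@B2, f@B2}
Applying B0's transfer function to that IN value gives OUT[B0] (row B0 above).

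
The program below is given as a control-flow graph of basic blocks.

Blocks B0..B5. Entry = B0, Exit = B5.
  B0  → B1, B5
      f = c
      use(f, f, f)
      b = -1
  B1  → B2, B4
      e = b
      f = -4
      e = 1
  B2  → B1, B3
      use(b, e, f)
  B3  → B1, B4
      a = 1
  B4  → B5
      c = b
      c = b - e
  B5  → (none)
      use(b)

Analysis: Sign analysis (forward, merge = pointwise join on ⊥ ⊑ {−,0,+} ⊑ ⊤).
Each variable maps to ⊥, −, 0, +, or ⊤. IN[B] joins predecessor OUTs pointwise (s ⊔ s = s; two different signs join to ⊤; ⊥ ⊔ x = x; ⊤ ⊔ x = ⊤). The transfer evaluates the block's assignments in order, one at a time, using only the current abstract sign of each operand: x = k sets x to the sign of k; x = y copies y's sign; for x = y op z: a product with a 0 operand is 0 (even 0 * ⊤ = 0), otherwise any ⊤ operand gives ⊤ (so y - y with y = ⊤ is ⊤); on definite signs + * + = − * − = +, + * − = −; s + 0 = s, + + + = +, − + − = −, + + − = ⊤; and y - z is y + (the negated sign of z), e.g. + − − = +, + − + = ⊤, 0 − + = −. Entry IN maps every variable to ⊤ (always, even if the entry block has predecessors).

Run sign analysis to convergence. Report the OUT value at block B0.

Converged values:
  B0:  IN=(all ⊤)  OUT={b:-; rest ⊤}
  B1:  IN={b:-; rest ⊤}  OUT={b:-, e:+, f:-; rest ⊤}
  B2:  IN={b:-, e:+, f:-; rest ⊤}  OUT={b:-, e:+, f:-; rest ⊤}
  B3:  IN={b:-, e:+, f:-; rest ⊤}  OUT={a:+, b:-, e:+, f:-; rest ⊤}
  B4:  IN={b:-, e:+, f:-; rest ⊤}  OUT={b:-, c:-, e:+, f:-; rest ⊤}
  B5:  IN={b:-; rest ⊤}  OUT={b:-; rest ⊤}

B0 is the boundary node: IN[B0] = {a: ⊤, b: ⊤, c: ⊤, d: ⊤, e: ⊤, f: ⊤}
Applying B0's transfer function to that IN value gives OUT[B0] (row B0 above).

Answer: {a: ⊤, b: -, c: ⊤, d: ⊤, e: ⊤, f: ⊤}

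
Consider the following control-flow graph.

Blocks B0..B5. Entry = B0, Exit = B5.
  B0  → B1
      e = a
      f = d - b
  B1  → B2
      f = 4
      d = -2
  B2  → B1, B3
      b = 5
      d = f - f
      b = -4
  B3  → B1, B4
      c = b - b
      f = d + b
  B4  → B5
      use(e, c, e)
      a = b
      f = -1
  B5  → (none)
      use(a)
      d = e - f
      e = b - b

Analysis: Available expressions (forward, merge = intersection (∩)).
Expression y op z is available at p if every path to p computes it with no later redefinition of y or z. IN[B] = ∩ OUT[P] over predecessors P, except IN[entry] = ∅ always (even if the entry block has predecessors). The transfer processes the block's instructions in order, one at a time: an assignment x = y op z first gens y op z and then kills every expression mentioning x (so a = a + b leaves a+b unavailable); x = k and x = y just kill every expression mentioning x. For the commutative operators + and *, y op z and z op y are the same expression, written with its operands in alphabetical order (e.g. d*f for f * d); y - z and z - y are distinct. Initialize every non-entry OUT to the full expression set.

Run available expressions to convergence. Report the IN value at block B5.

Answer: {b+d, b-b}

Derivation:
Converged values:
  B0:   IN={}   OUT={d-b}
  B1:   IN={}   OUT={}
  B2:   IN={}   OUT={f-f}
  B3:   IN={f-f}   OUT={b+d, b-b}
  B4:   IN={b+d, b-b}   OUT={b+d, b-b}
  B5:   IN={b+d, b-b}   OUT={b-b}

Merge at B5: IN[B5] = OUT[B4] = {b+d, b-b}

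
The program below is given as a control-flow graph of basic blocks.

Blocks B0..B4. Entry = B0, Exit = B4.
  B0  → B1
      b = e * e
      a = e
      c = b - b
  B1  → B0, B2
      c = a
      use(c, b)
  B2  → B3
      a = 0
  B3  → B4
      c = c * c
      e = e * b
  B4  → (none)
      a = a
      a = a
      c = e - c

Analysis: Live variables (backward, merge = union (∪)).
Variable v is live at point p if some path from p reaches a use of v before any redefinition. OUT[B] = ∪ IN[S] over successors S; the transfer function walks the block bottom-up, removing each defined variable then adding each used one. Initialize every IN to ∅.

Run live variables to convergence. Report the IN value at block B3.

Converged values:
  B0:  IN={e}  OUT={a, b, e}
  B1:  IN={a, b, e}  OUT={b, c, e}
  B2:  IN={b, c, e}  OUT={a, b, c, e}
  B3:  IN={a, b, c, e}  OUT={a, c, e}
  B4:  IN={a, c, e}  OUT={}

Merge at B3: OUT[B3] = IN[B4] = {a, c, e}
Applying B3's transfer function to that OUT value gives IN[B3] (row B3 above).

Answer: {a, b, c, e}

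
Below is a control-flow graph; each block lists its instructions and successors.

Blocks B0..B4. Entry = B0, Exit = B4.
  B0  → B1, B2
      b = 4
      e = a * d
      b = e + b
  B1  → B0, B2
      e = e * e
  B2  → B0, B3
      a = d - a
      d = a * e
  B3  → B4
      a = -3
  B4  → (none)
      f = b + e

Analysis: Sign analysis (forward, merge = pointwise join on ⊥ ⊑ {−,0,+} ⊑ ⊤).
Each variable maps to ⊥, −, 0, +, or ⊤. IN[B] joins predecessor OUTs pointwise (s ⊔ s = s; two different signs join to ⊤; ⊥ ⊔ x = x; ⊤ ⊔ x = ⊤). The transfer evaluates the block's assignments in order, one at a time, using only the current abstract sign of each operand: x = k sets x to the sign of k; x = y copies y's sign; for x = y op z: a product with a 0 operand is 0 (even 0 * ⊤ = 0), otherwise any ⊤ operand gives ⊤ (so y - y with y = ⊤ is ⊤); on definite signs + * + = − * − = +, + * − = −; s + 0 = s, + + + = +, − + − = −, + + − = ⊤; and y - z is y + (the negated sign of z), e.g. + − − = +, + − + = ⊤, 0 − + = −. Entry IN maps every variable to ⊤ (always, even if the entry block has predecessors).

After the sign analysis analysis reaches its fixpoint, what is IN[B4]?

Fixpoint table:
  B0:  IN=(all ⊤)  OUT=(all ⊤)
  B1:  IN=(all ⊤)  OUT=(all ⊤)
  B2:  IN=(all ⊤)  OUT=(all ⊤)
  B3:  IN=(all ⊤)  OUT={a:-; rest ⊤}
  B4:  IN={a:-; rest ⊤}  OUT={a:-; rest ⊤}

Merge at B4: IN[B4] = OUT[B3] = {a: -, b: ⊤, c: ⊤, d: ⊤, e: ⊤, f: ⊤}

Answer: {a: -, b: ⊤, c: ⊤, d: ⊤, e: ⊤, f: ⊤}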